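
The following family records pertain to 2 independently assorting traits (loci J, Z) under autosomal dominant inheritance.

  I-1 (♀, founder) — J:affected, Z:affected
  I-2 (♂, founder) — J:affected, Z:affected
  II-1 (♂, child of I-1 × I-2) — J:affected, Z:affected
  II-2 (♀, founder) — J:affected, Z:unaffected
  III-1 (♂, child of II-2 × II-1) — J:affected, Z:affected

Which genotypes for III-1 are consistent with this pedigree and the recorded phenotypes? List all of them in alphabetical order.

J/I-1 aff ·: Jj|JJ
J/I-2 aff ·: Jj|JJ
J/II-1 aff I-1×I-2: Jj|JJ
J/II-2 aff ·: Jj|JJ
J/III-1 aff II-2×II-1: Jj|JJ
⇒ J over [I-1,I-2,II-1,II-2,III-1]: 24 consistent
Z/I-1 aff ·: Zz|ZZ
Z/I-2 aff ·: Zz|ZZ
Z/II-1 aff I-1×I-2: Zz|ZZ
Z/II-2 un ·: zz
Z/III-1 aff II-2×II-1: Zz
⇒ Z over [I-1,I-2,II-1,II-2,III-1]: 7 consistent

III-1 ∈ {JJ Zz, Jj Zz}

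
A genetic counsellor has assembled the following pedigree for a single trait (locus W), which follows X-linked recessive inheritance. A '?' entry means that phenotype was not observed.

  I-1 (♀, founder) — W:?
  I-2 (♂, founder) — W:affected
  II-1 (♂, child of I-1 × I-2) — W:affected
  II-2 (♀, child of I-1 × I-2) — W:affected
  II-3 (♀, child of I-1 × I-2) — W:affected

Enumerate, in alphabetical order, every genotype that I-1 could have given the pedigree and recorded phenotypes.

W/I-1 ? ·: X^WX^w|X^wX^w
W/I-2 aff ·: X^wY
W/II-1 aff I-1×I-2: X^wY
W/II-2 aff I-1×I-2: X^wX^w
W/II-3 aff I-1×I-2: X^wX^w
⇒ W over [I-1,I-2,II-1,II-2,II-3]: 2 consistent

I-1 ∈ {X^WX^w, X^wX^w}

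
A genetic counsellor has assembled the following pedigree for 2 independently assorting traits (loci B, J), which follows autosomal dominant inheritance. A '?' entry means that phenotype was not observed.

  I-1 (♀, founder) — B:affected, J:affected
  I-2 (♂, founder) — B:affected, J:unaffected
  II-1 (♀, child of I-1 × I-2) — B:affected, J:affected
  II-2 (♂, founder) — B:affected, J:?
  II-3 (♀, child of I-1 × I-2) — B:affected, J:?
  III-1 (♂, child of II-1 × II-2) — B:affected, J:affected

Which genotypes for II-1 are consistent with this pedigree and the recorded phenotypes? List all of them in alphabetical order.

B/I-1 aff ·: Bb|BB
B/I-2 aff ·: Bb|BB
B/II-1 aff I-1×I-2: Bb|BB
B/II-2 aff ·: Bb|BB
B/II-3 aff I-1×I-2: Bb|BB
B/III-1 aff II-1×II-2: Bb|BB
⇒ B over [I-1,I-2,II-1,II-2,II-3,III-1]: 45 consistent
J/I-1 aff ·: Jj|JJ
J/I-2 un ·: jj
J/II-1 aff I-1×I-2: Jj
J/II-2 ? ·: jj|Jj|JJ
J/II-3 ? I-1×I-2: jj|Jj
J/III-1 aff II-1×II-2: Jj|JJ
⇒ J over [I-1,I-2,II-1,II-2,II-3,III-1]: 15 consistent

II-1 ∈ {BB Jj, Bb Jj}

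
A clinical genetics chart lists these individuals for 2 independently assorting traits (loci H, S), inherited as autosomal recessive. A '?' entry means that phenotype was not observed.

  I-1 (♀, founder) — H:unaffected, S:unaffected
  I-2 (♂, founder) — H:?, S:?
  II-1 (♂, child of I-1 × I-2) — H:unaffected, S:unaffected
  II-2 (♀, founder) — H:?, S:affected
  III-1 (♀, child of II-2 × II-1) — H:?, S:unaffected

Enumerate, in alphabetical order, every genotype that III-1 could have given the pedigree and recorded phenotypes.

III-1 ∈ {HH Ss, Hh Ss, hh Ss}

H/I-1 un ·: HH|Hh
H/I-2 ? ·: HH|Hh|hh
H/II-1 un I-1×I-2: HH|Hh
H/II-2 ? ·: HH|Hh|hh
H/III-1 ? II-2×II-1: HH|Hh|hh
⇒ H over [I-1,I-2,II-1,II-2,III-1]: 51 consistent
S/I-1 un ·: SS|Ss
S/I-2 ? ·: SS|Ss|ss
S/II-1 un I-1×I-2: SS|Ss
S/II-2 aff ·: ss
S/III-1 un II-2×II-1: Ss
⇒ S over [I-1,I-2,II-1,II-2,III-1]: 9 consistent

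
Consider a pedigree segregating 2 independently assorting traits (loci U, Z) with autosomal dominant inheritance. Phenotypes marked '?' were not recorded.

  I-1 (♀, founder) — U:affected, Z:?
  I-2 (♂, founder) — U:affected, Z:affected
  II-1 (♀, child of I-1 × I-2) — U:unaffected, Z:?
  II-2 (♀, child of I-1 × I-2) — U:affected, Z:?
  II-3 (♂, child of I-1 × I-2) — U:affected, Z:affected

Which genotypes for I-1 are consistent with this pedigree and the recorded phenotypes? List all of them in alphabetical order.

U/I-1 aff ·: Uu
U/I-2 aff ·: Uu
U/II-1 un I-1×I-2: uu
U/II-2 aff I-1×I-2: Uu|UU
U/II-3 aff I-1×I-2: Uu|UU
⇒ U over [I-1,I-2,II-1,II-2,II-3]: 4 consistent
Z/I-1 ? ·: zz|Zz|ZZ
Z/I-2 aff ·: Zz|ZZ
Z/II-1 ? I-1×I-2: zz|Zz|ZZ
Z/II-2 ? I-1×I-2: zz|Zz|ZZ
Z/II-3 aff I-1×I-2: Zz|ZZ
⇒ Z over [I-1,I-2,II-1,II-2,II-3]: 40 consistent

I-1 ∈ {Uu ZZ, Uu Zz, Uu zz}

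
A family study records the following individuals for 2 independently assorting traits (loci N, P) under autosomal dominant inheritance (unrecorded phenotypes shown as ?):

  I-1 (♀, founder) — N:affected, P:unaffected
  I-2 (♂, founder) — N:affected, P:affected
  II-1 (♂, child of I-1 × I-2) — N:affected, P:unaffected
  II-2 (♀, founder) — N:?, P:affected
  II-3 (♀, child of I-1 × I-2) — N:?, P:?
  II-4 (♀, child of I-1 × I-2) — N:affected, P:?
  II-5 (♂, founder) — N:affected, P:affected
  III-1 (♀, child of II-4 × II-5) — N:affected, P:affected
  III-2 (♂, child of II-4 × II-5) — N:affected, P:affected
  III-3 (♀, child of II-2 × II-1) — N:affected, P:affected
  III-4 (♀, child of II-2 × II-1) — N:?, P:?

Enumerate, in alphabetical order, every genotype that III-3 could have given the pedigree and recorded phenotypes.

N/I-1 aff ·: Nn|NN
N/I-2 aff ·: Nn|NN
N/II-1 aff I-1×I-2: Nn|NN
N/II-2 ? ·: nn|Nn|NN
N/II-3 ? I-1×I-2: nn|Nn|NN
N/II-4 aff I-1×I-2: Nn|NN
N/II-5 aff ·: Nn|NN
N/III-1 aff II-4×II-5: Nn|NN
N/III-2 aff II-4×II-5: Nn|NN
N/III-3 aff II-2×II-1: Nn|NN
N/III-4 ? II-2×II-1: nn|Nn|NN
⇒ N over [I-1,I-2,II-1,II-2,II-3,II-4,II-5,III-1,III-2,III-3,III-4]: 1668 consistent
P/I-1 un ·: pp
P/I-2 aff ·: Pp
P/II-1 un I-1×I-2: pp
P/II-2 aff ·: Pp|PP
P/II-3 ? I-1×I-2: pp|Pp
P/II-4 ? I-1×I-2: pp|Pp
P/II-5 aff ·: Pp|PP
P/III-1 aff II-4×II-5: Pp|PP
P/III-2 aff II-4×II-5: Pp|PP
P/III-3 aff II-2×II-1: Pp
P/III-4 ? II-2×II-1: pp|Pp
⇒ P over [I-1,I-2,II-1,II-2,II-3,II-4,II-5,III-1,III-2,III-3,III-4]: 60 consistent

III-3 ∈ {NN Pp, Nn Pp}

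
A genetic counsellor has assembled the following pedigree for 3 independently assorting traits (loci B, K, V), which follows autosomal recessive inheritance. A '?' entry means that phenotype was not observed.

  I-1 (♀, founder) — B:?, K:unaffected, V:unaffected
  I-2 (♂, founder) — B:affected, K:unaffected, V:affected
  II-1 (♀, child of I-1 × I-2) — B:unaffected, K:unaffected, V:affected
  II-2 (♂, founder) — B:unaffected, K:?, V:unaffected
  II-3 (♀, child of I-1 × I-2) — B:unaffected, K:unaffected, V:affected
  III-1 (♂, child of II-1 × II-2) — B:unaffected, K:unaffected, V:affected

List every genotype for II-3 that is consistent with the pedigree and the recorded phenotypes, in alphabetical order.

B/I-1 ? ·: BB|Bb
B/I-2 aff ·: bb
B/II-1 un I-1×I-2: Bb
B/II-2 un ·: BB|Bb
B/II-3 un I-1×I-2: Bb
B/III-1 un II-1×II-2: BB|Bb
⇒ B over [I-1,I-2,II-1,II-2,II-3,III-1]: 8 consistent
K/I-1 un ·: KK|Kk
K/I-2 un ·: KK|Kk
K/II-1 un I-1×I-2: KK|Kk
K/II-2 ? ·: KK|Kk|kk
K/II-3 un I-1×I-2: KK|Kk
K/III-1 un II-1×II-2: KK|Kk
⇒ K over [I-1,I-2,II-1,II-2,II-3,III-1]: 58 consistent
V/I-1 un ·: Vv
V/I-2 aff ·: vv
V/II-1 aff I-1×I-2: vv
V/II-2 un ·: Vv
V/II-3 aff I-1×I-2: vv
V/III-1 aff II-1×II-2: vv
⇒ V over [I-1,I-2,II-1,II-2,II-3,III-1]: 1 consistent

II-3 ∈ {Bb KK vv, Bb Kk vv}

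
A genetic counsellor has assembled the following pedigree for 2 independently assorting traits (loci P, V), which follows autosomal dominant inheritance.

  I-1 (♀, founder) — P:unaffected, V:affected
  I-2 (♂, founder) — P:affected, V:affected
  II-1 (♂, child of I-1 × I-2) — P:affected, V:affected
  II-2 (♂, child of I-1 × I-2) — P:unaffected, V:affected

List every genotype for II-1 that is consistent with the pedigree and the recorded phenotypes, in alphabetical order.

II-1 ∈ {Pp VV, Pp Vv}

P/I-1 un ·: pp
P/I-2 aff ·: Pp
P/II-1 aff I-1×I-2: Pp
P/II-2 un I-1×I-2: pp
⇒ P over [I-1,I-2,II-1,II-2]: 1 consistent
V/I-1 aff ·: Vv|VV
V/I-2 aff ·: Vv|VV
V/II-1 aff I-1×I-2: Vv|VV
V/II-2 aff I-1×I-2: Vv|VV
⇒ V over [I-1,I-2,II-1,II-2]: 13 consistent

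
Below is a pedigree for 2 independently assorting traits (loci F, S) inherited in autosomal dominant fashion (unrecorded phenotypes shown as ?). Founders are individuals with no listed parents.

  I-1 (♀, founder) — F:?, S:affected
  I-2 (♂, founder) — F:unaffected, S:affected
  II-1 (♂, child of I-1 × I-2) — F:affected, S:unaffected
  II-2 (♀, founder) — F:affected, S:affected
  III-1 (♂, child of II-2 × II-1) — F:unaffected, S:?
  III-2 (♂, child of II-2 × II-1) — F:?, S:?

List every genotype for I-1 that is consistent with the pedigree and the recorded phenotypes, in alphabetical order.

F/I-1 ? ·: Ff|FF
F/I-2 un ·: ff
F/II-1 aff I-1×I-2: Ff
F/II-2 aff ·: Ff
F/III-1 un II-2×II-1: ff
F/III-2 ? II-2×II-1: ff|Ff|FF
⇒ F over [I-1,I-2,II-1,II-2,III-1,III-2]: 6 consistent
S/I-1 aff ·: Ss
S/I-2 aff ·: Ss
S/II-1 un I-1×I-2: ss
S/II-2 aff ·: Ss|SS
S/III-1 ? II-2×II-1: ss|Ss
S/III-2 ? II-2×II-1: ss|Ss
⇒ S over [I-1,I-2,II-1,II-2,III-1,III-2]: 5 consistent

I-1 ∈ {FF Ss, Ff Ss}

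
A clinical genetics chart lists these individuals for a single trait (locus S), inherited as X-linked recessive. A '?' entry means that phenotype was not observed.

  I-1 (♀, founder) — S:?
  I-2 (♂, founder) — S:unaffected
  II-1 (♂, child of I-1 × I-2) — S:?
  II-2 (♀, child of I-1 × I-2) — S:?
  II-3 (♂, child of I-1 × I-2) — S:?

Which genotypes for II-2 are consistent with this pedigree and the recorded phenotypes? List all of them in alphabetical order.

II-2 ∈ {X^SX^S, X^SX^s}

S/I-1 ? ·: X^SX^S|X^SX^s|X^sX^s
S/I-2 un ·: X^SY
S/II-1 ? I-1×I-2: X^SY|X^sY
S/II-2 ? I-1×I-2: X^SX^S|X^SX^s
S/II-3 ? I-1×I-2: X^SY|X^sY
⇒ S over [I-1,I-2,II-1,II-2,II-3]: 10 consistent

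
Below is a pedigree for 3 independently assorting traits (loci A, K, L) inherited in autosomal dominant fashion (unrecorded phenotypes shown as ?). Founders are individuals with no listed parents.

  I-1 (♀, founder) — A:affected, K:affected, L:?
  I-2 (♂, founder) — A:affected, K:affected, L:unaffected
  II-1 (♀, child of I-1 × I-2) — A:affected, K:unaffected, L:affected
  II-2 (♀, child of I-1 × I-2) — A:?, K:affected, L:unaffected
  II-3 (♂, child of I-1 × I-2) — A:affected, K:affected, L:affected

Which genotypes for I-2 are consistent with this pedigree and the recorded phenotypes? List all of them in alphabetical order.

A/I-1 aff ·: Aa|AA
A/I-2 aff ·: Aa|AA
A/II-1 aff I-1×I-2: Aa|AA
A/II-2 ? I-1×I-2: aa|Aa|AA
A/II-3 aff I-1×I-2: Aa|AA
⇒ A over [I-1,I-2,II-1,II-2,II-3]: 29 consistent
K/I-1 aff ·: Kk
K/I-2 aff ·: Kk
K/II-1 un I-1×I-2: kk
K/II-2 aff I-1×I-2: Kk|KK
K/II-3 aff I-1×I-2: Kk|KK
⇒ K over [I-1,I-2,II-1,II-2,II-3]: 4 consistent
L/I-1 ? ·: Ll
L/I-2 un ·: ll
L/II-1 aff I-1×I-2: Ll
L/II-2 un I-1×I-2: ll
L/II-3 aff I-1×I-2: Ll
⇒ L over [I-1,I-2,II-1,II-2,II-3]: 1 consistent

I-2 ∈ {AA Kk ll, Aa Kk ll}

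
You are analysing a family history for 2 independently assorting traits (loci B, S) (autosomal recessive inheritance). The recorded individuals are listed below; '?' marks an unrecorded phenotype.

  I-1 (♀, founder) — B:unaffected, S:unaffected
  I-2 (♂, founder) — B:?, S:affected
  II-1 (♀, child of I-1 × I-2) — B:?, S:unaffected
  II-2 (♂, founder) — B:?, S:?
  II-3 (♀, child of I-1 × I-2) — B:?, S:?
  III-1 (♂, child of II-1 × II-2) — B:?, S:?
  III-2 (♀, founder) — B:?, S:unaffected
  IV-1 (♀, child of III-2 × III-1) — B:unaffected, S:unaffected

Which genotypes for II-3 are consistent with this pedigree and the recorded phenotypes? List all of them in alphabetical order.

II-3 ∈ {BB Ss, BB ss, Bb Ss, Bb ss, bb Ss, bb ss}

B/I-1 un ·: BB|Bb
B/I-2 ? ·: BB|Bb|bb
B/II-1 ? I-1×I-2: BB|Bb|bb
B/II-2 ? ·: BB|Bb|bb
B/II-3 ? I-1×I-2: BB|Bb|bb
B/III-1 ? II-1×II-2: BB|Bb|bb
B/III-2 ? ·: BB|Bb|bb
B/IV-1 un III-2×III-1: BB|Bb
⇒ B over [I-1,I-2,II-1,II-2,II-3,III-1,III-2,IV-1]: 484 consistent
S/I-1 un ·: SS|Ss
S/I-2 aff ·: ss
S/II-1 un I-1×I-2: Ss
S/II-2 ? ·: SS|Ss|ss
S/II-3 ? I-1×I-2: Ss|ss
S/III-1 ? II-1×II-2: SS|Ss|ss
S/III-2 un ·: SS|Ss
S/IV-1 un III-2×III-1: SS|Ss
⇒ S over [I-1,I-2,II-1,II-2,II-3,III-1,III-2,IV-1]: 66 consistent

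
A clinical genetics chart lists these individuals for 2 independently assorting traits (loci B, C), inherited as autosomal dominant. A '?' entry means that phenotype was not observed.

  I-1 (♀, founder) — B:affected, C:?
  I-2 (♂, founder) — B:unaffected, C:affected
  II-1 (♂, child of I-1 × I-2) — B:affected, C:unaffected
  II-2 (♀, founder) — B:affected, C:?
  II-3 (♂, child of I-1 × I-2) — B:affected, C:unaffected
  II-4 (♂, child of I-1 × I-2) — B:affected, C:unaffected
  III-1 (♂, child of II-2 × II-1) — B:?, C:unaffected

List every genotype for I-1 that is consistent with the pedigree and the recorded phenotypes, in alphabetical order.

I-1 ∈ {BB Cc, BB cc, Bb Cc, Bb cc}

B/I-1 aff ·: Bb|BB
B/I-2 un ·: bb
B/II-1 aff I-1×I-2: Bb
B/II-2 aff ·: Bb|BB
B/II-3 aff I-1×I-2: Bb
B/II-4 aff I-1×I-2: Bb
B/III-1 ? II-2×II-1: bb|Bb|BB
⇒ B over [I-1,I-2,II-1,II-2,II-3,II-4,III-1]: 10 consistent
C/I-1 ? ·: cc|Cc
C/I-2 aff ·: Cc
C/II-1 un I-1×I-2: cc
C/II-2 ? ·: cc|Cc
C/II-3 un I-1×I-2: cc
C/II-4 un I-1×I-2: cc
C/III-1 un II-2×II-1: cc
⇒ C over [I-1,I-2,II-1,II-2,II-3,II-4,III-1]: 4 consistent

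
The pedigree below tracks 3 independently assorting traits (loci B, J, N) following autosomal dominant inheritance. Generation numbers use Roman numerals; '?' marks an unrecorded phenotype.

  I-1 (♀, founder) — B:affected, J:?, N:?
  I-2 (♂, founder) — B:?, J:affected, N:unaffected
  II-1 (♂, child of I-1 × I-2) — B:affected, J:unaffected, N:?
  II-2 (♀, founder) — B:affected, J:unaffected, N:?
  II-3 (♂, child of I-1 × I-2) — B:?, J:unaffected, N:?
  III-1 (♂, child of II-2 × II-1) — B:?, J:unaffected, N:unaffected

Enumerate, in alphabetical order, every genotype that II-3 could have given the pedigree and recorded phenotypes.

B/I-1 aff ·: Bb|BB
B/I-2 ? ·: bb|Bb|BB
B/II-1 aff I-1×I-2: Bb|BB
B/II-2 aff ·: Bb|BB
B/II-3 ? I-1×I-2: bb|Bb|BB
B/III-1 ? II-2×II-1: bb|Bb|BB
⇒ B over [I-1,I-2,II-1,II-2,II-3,III-1]: 74 consistent
J/I-1 ? ·: jj|Jj
J/I-2 aff ·: Jj
J/II-1 un I-1×I-2: jj
J/II-2 un ·: jj
J/II-3 un I-1×I-2: jj
J/III-1 un II-2×II-1: jj
⇒ J over [I-1,I-2,II-1,II-2,II-3,III-1]: 2 consistent
N/I-1 ? ·: nn|Nn|NN
N/I-2 un ·: nn
N/II-1 ? I-1×I-2: nn|Nn
N/II-2 ? ·: nn|Nn
N/II-3 ? I-1×I-2: nn|Nn
N/III-1 un II-2×II-1: nn
⇒ N over [I-1,I-2,II-1,II-2,II-3,III-1]: 12 consistent

II-3 ∈ {BB jj Nn, BB jj nn, Bb jj Nn, Bb jj nn, bb jj Nn, bb jj nn}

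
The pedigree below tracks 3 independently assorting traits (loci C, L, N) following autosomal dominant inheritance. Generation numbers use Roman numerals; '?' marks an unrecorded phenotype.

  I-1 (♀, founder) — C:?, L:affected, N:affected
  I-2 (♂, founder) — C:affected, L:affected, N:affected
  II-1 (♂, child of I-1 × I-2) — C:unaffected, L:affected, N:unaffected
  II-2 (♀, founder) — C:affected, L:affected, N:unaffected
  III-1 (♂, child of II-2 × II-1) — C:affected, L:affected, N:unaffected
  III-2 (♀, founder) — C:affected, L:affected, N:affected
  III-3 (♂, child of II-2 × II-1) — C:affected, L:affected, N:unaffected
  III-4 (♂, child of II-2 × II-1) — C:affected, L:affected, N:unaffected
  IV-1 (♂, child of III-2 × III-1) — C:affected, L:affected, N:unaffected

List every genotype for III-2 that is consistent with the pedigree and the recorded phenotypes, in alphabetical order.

III-2 ∈ {CC LL Nn, CC Ll Nn, Cc LL Nn, Cc Ll Nn}

C/I-1 ? ·: cc|Cc
C/I-2 aff ·: Cc
C/II-1 un I-1×I-2: cc
C/II-2 aff ·: Cc|CC
C/III-1 aff II-2×II-1: Cc
C/III-2 aff ·: Cc|CC
C/III-3 aff II-2×II-1: Cc
C/III-4 aff II-2×II-1: Cc
C/IV-1 aff III-2×III-1: Cc|CC
⇒ C over [I-1,I-2,II-1,II-2,III-1,III-2,III-3,III-4,IV-1]: 16 consistent
L/I-1 aff ·: Ll|LL
L/I-2 aff ·: Ll|LL
L/II-1 aff I-1×I-2: Ll|LL
L/II-2 aff ·: Ll|LL
L/III-1 aff II-2×II-1: Ll|LL
L/III-2 aff ·: Ll|LL
L/III-3 aff II-2×II-1: Ll|LL
L/III-4 aff II-2×II-1: Ll|LL
L/IV-1 aff III-2×III-1: Ll|LL
⇒ L over [I-1,I-2,II-1,II-2,III-1,III-2,III-3,III-4,IV-1]: 292 consistent
N/I-1 aff ·: Nn
N/I-2 aff ·: Nn
N/II-1 un I-1×I-2: nn
N/II-2 un ·: nn
N/III-1 un II-2×II-1: nn
N/III-2 aff ·: Nn
N/III-3 un II-2×II-1: nn
N/III-4 un II-2×II-1: nn
N/IV-1 un III-2×III-1: nn
⇒ N over [I-1,I-2,II-1,II-2,III-1,III-2,III-3,III-4,IV-1]: 1 consistent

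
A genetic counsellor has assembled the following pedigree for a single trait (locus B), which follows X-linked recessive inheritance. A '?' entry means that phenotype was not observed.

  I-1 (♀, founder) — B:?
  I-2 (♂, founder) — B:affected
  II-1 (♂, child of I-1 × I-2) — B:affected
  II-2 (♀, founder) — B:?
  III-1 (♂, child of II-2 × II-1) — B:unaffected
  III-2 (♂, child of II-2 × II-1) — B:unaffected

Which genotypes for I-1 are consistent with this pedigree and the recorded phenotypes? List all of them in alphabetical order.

I-1 ∈ {X^BX^b, X^bX^b}

B/I-1 ? ·: X^BX^b|X^bX^b
B/I-2 aff ·: X^bY
B/II-1 aff I-1×I-2: X^bY
B/II-2 ? ·: X^BX^B|X^BX^b
B/III-1 un II-2×II-1: X^BY
B/III-2 un II-2×II-1: X^BY
⇒ B over [I-1,I-2,II-1,II-2,III-1,III-2]: 4 consistent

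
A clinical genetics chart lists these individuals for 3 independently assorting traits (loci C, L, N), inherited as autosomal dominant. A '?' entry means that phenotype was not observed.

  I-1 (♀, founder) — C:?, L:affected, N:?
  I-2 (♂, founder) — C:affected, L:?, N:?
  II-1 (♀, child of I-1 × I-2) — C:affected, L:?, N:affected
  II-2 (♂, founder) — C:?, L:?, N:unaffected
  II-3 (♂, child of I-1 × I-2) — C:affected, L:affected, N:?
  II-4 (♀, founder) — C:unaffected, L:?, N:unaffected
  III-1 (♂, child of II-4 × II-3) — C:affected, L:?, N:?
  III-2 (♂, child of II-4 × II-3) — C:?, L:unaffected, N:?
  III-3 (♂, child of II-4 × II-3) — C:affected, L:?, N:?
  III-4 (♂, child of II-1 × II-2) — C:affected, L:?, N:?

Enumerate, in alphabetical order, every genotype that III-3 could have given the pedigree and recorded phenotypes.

C/I-1 ? ·: cc|Cc|CC
C/I-2 aff ·: Cc|CC
C/II-1 aff I-1×I-2: Cc|CC
C/II-2 ? ·: cc|Cc|CC
C/II-3 aff I-1×I-2: Cc|CC
C/II-4 un ·: cc
C/III-1 aff II-4×II-3: Cc
C/III-2 ? II-4×II-3: cc|Cc
C/III-3 aff II-4×II-3: Cc
C/III-4 aff II-1×II-2: Cc|CC
⇒ C over [I-1,I-2,II-1,II-2,II-3,II-4,III-1,III-2,III-3,III-4]: 105 consistent
L/I-1 aff ·: Ll|LL
L/I-2 ? ·: ll|Ll|LL
L/II-1 ? I-1×I-2: ll|Ll|LL
L/II-2 ? ·: ll|Ll|LL
L/II-3 aff I-1×I-2: Ll
L/II-4 ? ·: ll|Ll
L/III-1 ? II-4×II-3: ll|Ll|LL
L/III-2 un II-4×II-3: ll
L/III-3 ? II-4×II-3: ll|Ll|LL
L/III-4 ? II-1×II-2: ll|Ll|LL
⇒ L over [I-1,I-2,II-1,II-2,II-3,II-4,III-1,III-2,III-3,III-4]: 715 consistent
N/I-1 ? ·: nn|Nn|NN
N/I-2 ? ·: nn|Nn|NN
N/II-1 aff I-1×I-2: Nn|NN
N/II-2 un ·: nn
N/II-3 ? I-1×I-2: nn|Nn|NN
N/II-4 un ·: nn
N/III-1 ? II-4×II-3: nn|Nn
N/III-2 ? II-4×II-3: nn|Nn
N/III-3 ? II-4×II-3: nn|Nn
N/III-4 ? II-1×II-2: nn|Nn
⇒ N over [I-1,I-2,II-1,II-2,II-3,II-4,III-1,III-2,III-3,III-4]: 153 consistent

III-3 ∈ {Cc LL Nn, Cc LL nn, Cc Ll Nn, Cc Ll nn, Cc ll Nn, Cc ll nn}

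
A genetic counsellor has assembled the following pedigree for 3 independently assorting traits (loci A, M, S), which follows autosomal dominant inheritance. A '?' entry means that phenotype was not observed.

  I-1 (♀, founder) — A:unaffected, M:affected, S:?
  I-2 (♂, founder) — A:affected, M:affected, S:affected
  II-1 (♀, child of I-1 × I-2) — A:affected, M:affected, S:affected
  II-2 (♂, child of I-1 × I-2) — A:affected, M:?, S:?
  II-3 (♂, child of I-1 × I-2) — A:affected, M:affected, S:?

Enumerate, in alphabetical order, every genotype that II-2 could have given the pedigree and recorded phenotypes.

A/I-1 un ·: aa
A/I-2 aff ·: Aa|AA
A/II-1 aff I-1×I-2: Aa
A/II-2 aff I-1×I-2: Aa
A/II-3 aff I-1×I-2: Aa
⇒ A over [I-1,I-2,II-1,II-2,II-3]: 2 consistent
M/I-1 aff ·: Mm|MM
M/I-2 aff ·: Mm|MM
M/II-1 aff I-1×I-2: Mm|MM
M/II-2 ? I-1×I-2: mm|Mm|MM
M/II-3 aff I-1×I-2: Mm|MM
⇒ M over [I-1,I-2,II-1,II-2,II-3]: 29 consistent
S/I-1 ? ·: ss|Ss|SS
S/I-2 aff ·: Ss|SS
S/II-1 aff I-1×I-2: Ss|SS
S/II-2 ? I-1×I-2: ss|Ss|SS
S/II-3 ? I-1×I-2: ss|Ss|SS
⇒ S over [I-1,I-2,II-1,II-2,II-3]: 40 consistent

II-2 ∈ {Aa MM SS, Aa MM Ss, Aa MM ss, Aa Mm SS, Aa Mm Ss, Aa Mm ss, Aa mm SS, Aa mm Ss, Aa mm ss}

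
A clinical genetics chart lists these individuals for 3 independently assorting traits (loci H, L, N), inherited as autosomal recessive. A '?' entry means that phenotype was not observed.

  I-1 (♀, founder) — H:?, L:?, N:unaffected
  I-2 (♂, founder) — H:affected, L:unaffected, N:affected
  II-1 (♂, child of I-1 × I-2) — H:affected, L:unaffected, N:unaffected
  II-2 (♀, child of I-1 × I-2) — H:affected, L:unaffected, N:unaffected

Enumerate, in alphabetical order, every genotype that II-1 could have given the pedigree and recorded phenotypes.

II-1 ∈ {hh LL Nn, hh Ll Nn}

H/I-1 ? ·: Hh|hh
H/I-2 aff ·: hh
H/II-1 aff I-1×I-2: hh
H/II-2 aff I-1×I-2: hh
⇒ H over [I-1,I-2,II-1,II-2]: 2 consistent
L/I-1 ? ·: LL|Ll|ll
L/I-2 un ·: LL|Ll
L/II-1 un I-1×I-2: LL|Ll
L/II-2 un I-1×I-2: LL|Ll
⇒ L over [I-1,I-2,II-1,II-2]: 15 consistent
N/I-1 un ·: NN|Nn
N/I-2 aff ·: nn
N/II-1 un I-1×I-2: Nn
N/II-2 un I-1×I-2: Nn
⇒ N over [I-1,I-2,II-1,II-2]: 2 consistent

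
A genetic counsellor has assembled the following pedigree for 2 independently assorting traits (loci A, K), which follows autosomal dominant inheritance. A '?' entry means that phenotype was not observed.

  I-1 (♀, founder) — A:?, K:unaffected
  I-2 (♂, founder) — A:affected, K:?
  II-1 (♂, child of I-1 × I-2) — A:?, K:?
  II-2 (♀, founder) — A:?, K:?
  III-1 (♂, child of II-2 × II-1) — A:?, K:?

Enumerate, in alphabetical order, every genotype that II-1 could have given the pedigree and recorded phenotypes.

II-1 ∈ {AA Kk, AA kk, Aa Kk, Aa kk, aa Kk, aa kk}

A/I-1 ? ·: aa|Aa|AA
A/I-2 aff ·: Aa|AA
A/II-1 ? I-1×I-2: aa|Aa|AA
A/II-2 ? ·: aa|Aa|AA
A/III-1 ? II-2×II-1: aa|Aa|AA
⇒ A over [I-1,I-2,II-1,II-2,III-1]: 59 consistent
K/I-1 un ·: kk
K/I-2 ? ·: kk|Kk|KK
K/II-1 ? I-1×I-2: kk|Kk
K/II-2 ? ·: kk|Kk|KK
K/III-1 ? II-2×II-1: kk|Kk|KK
⇒ K over [I-1,I-2,II-1,II-2,III-1]: 22 consistent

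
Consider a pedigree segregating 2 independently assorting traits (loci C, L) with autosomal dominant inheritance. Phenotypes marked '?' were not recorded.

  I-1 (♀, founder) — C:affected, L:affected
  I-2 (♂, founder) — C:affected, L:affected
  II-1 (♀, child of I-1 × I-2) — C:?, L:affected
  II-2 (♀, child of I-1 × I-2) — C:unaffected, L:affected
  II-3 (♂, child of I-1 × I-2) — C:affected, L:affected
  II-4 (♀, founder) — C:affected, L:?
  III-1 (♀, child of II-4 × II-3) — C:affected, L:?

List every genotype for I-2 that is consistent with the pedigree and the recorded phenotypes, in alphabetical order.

C/I-1 aff ·: Cc
C/I-2 aff ·: Cc
C/II-1 ? I-1×I-2: cc|Cc|CC
C/II-2 un I-1×I-2: cc
C/II-3 aff I-1×I-2: Cc|CC
C/II-4 aff ·: Cc|CC
C/III-1 aff II-4×II-3: Cc|CC
⇒ C over [I-1,I-2,II-1,II-2,II-3,II-4,III-1]: 21 consistent
L/I-1 aff ·: Ll|LL
L/I-2 aff ·: Ll|LL
L/II-1 aff I-1×I-2: Ll|LL
L/II-2 aff I-1×I-2: Ll|LL
L/II-3 aff I-1×I-2: Ll|LL
L/II-4 ? ·: ll|Ll|LL
L/III-1 ? II-4×II-3: ll|Ll|LL
⇒ L over [I-1,I-2,II-1,II-2,II-3,II-4,III-1]: 136 consistent

I-2 ∈ {Cc LL, Cc Ll}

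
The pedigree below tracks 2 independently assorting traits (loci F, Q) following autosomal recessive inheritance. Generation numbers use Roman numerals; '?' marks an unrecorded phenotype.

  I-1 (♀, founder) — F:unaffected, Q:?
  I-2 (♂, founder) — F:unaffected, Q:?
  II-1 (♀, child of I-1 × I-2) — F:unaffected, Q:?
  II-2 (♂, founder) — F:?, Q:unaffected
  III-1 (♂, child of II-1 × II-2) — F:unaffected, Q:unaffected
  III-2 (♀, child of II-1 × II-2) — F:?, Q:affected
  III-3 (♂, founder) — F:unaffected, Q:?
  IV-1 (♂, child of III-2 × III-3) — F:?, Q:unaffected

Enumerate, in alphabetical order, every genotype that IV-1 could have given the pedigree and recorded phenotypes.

F/I-1 un ·: FF|Ff
F/I-2 un ·: FF|Ff
F/II-1 un I-1×I-2: FF|Ff
F/II-2 ? ·: FF|Ff|ff
F/III-1 un II-1×II-2: FF|Ff
F/III-2 ? II-1×II-2: FF|Ff|ff
F/III-3 un ·: FF|Ff
F/IV-1 ? III-2×III-3: FF|Ff|ff
⇒ F over [I-1,I-2,II-1,II-2,III-1,III-2,III-3,IV-1]: 234 consistent
Q/I-1 ? ·: QQ|Qq|qq
Q/I-2 ? ·: QQ|Qq|qq
Q/II-1 ? I-1×I-2: Qq|qq
Q/II-2 un ·: Qq
Q/III-1 un II-1×II-2: QQ|Qq
Q/III-2 aff II-1×II-2: qq
Q/III-3 ? ·: QQ|Qq
Q/IV-1 un III-2×III-3: Qq
⇒ Q over [I-1,I-2,II-1,II-2,III-1,III-2,III-3,IV-1]: 36 consistent

IV-1 ∈ {FF Qq, Ff Qq, ff Qq}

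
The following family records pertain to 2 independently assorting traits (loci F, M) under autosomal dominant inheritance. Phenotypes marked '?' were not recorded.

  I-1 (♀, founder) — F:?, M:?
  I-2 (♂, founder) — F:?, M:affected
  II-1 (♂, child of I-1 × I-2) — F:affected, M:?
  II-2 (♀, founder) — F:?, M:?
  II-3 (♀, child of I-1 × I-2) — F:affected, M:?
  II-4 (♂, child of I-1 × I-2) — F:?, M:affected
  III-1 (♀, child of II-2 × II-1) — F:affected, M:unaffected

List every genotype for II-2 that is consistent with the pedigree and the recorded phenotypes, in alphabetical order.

F/I-1 ? ·: ff|Ff|FF
F/I-2 ? ·: ff|Ff|FF
F/II-1 aff I-1×I-2: Ff|FF
F/II-2 ? ·: ff|Ff|FF
F/II-3 aff I-1×I-2: Ff|FF
F/II-4 ? I-1×I-2: ff|Ff|FF
F/III-1 aff II-2×II-1: Ff|FF
⇒ F over [I-1,I-2,II-1,II-2,II-3,II-4,III-1]: 160 consistent
M/I-1 ? ·: mm|Mm|MM
M/I-2 aff ·: Mm|MM
M/II-1 ? I-1×I-2: mm|Mm
M/II-2 ? ·: mm|Mm
M/II-3 ? I-1×I-2: mm|Mm|MM
M/II-4 aff I-1×I-2: Mm|MM
M/III-1 un II-2×II-1: mm
⇒ M over [I-1,I-2,II-1,II-2,II-3,II-4,III-1]: 50 consistent

II-2 ∈ {FF Mm, FF mm, Ff Mm, Ff mm, ff Mm, ff mm}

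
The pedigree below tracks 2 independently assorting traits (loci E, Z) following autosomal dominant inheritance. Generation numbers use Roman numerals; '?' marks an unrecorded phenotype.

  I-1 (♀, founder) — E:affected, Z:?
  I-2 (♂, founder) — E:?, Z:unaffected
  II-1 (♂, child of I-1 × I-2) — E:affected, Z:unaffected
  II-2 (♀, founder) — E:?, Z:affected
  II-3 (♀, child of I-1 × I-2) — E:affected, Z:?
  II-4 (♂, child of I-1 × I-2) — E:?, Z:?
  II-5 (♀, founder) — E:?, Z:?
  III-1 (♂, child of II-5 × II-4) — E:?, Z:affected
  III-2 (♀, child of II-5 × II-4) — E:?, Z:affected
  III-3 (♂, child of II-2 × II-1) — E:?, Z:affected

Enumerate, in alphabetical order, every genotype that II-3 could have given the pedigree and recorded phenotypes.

II-3 ∈ {EE Zz, EE zz, Ee Zz, Ee zz}

E/I-1 aff ·: Ee|EE
E/I-2 ? ·: ee|Ee|EE
E/II-1 aff I-1×I-2: Ee|EE
E/II-2 ? ·: ee|Ee|EE
E/II-3 aff I-1×I-2: Ee|EE
E/II-4 ? I-1×I-2: ee|Ee|EE
E/II-5 ? ·: ee|Ee|EE
E/III-1 ? II-5×II-4: ee|Ee|EE
E/III-2 ? II-5×II-4: ee|Ee|EE
E/III-3 ? II-2×II-1: ee|Ee|EE
⇒ E over [I-1,I-2,II-1,II-2,II-3,II-4,II-5,III-1,III-2,III-3]: 1954 consistent
Z/I-1 ? ·: zz|Zz
Z/I-2 un ·: zz
Z/II-1 un I-1×I-2: zz
Z/II-2 aff ·: Zz|ZZ
Z/II-3 ? I-1×I-2: zz|Zz
Z/II-4 ? I-1×I-2: zz|Zz
Z/II-5 ? ·: zz|Zz|ZZ
Z/III-1 aff II-5×II-4: Zz|ZZ
Z/III-2 aff II-5×II-4: Zz|ZZ
Z/III-3 aff II-2×II-1: Zz
⇒ Z over [I-1,I-2,II-1,II-2,II-3,II-4,II-5,III-1,III-2,III-3]: 48 consistent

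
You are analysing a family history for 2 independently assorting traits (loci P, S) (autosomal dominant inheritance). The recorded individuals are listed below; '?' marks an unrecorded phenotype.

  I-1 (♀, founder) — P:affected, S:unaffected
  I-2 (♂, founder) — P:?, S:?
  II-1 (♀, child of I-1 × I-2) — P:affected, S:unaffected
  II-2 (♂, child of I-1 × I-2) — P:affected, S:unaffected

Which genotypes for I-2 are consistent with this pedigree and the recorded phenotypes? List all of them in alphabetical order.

P/I-1 aff ·: Pp|PP
P/I-2 ? ·: pp|Pp|PP
P/II-1 aff I-1×I-2: Pp|PP
P/II-2 aff I-1×I-2: Pp|PP
⇒ P over [I-1,I-2,II-1,II-2]: 15 consistent
S/I-1 un ·: ss
S/I-2 ? ·: ss|Ss
S/II-1 un I-1×I-2: ss
S/II-2 un I-1×I-2: ss
⇒ S over [I-1,I-2,II-1,II-2]: 2 consistent

I-2 ∈ {PP Ss, PP ss, Pp Ss, Pp ss, pp Ss, pp ss}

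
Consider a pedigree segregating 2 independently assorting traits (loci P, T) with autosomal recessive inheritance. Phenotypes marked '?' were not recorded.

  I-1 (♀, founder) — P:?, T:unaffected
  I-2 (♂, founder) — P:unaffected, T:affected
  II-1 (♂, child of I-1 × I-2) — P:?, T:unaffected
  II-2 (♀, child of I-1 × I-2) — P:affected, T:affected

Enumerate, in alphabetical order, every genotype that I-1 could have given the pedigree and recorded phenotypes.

P/I-1 ? ·: Pp|pp
P/I-2 un ·: Pp
P/II-1 ? I-1×I-2: PP|Pp|pp
P/II-2 aff I-1×I-2: pp
⇒ P over [I-1,I-2,II-1,II-2]: 5 consistent
T/I-1 un ·: Tt
T/I-2 aff ·: tt
T/II-1 un I-1×I-2: Tt
T/II-2 aff I-1×I-2: tt
⇒ T over [I-1,I-2,II-1,II-2]: 1 consistent

I-1 ∈ {Pp Tt, pp Tt}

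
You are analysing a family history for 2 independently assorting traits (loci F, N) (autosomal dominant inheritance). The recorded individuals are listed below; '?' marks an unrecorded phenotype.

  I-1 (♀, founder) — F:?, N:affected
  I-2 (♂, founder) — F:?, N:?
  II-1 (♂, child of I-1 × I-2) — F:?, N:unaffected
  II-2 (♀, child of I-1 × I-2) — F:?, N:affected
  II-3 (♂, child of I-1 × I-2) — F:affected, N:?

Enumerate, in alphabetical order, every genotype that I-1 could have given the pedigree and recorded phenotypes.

I-1 ∈ {FF Nn, Ff Nn, ff Nn}

F/I-1 ? ·: ff|Ff|FF
F/I-2 ? ·: ff|Ff|FF
F/II-1 ? I-1×I-2: ff|Ff|FF
F/II-2 ? I-1×I-2: ff|Ff|FF
F/II-3 aff I-1×I-2: Ff|FF
⇒ F over [I-1,I-2,II-1,II-2,II-3]: 45 consistent
N/I-1 aff ·: Nn
N/I-2 ? ·: nn|Nn
N/II-1 un I-1×I-2: nn
N/II-2 aff I-1×I-2: Nn|NN
N/II-3 ? I-1×I-2: nn|Nn|NN
⇒ N over [I-1,I-2,II-1,II-2,II-3]: 8 consistent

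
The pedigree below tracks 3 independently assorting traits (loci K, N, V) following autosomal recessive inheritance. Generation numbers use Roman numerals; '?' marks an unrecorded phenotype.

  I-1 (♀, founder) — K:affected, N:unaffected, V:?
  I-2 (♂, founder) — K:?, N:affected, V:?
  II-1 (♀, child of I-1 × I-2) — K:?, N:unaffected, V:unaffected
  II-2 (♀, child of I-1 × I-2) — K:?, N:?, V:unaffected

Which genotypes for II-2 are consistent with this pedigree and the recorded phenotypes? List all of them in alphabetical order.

K/I-1 aff ·: kk
K/I-2 ? ·: KK|Kk|kk
K/II-1 ? I-1×I-2: Kk|kk
K/II-2 ? I-1×I-2: Kk|kk
⇒ K over [I-1,I-2,II-1,II-2]: 6 consistent
N/I-1 un ·: NN|Nn
N/I-2 aff ·: nn
N/II-1 un I-1×I-2: Nn
N/II-2 ? I-1×I-2: Nn|nn
⇒ N over [I-1,I-2,II-1,II-2]: 3 consistent
V/I-1 ? ·: VV|Vv|vv
V/I-2 ? ·: VV|Vv|vv
V/II-1 un I-1×I-2: VV|Vv
V/II-2 un I-1×I-2: VV|Vv
⇒ V over [I-1,I-2,II-1,II-2]: 17 consistent

II-2 ∈ {Kk Nn VV, Kk Nn Vv, Kk nn VV, Kk nn Vv, kk Nn VV, kk Nn Vv, kk nn VV, kk nn Vv}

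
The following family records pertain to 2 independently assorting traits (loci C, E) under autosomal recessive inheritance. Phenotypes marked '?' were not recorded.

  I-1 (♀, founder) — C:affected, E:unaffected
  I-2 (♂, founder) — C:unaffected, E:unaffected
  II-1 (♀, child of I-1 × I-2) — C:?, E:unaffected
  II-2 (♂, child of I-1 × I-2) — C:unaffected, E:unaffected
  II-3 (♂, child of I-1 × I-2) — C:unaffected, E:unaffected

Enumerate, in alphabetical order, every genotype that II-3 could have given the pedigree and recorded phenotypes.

C/I-1 aff ·: cc
C/I-2 un ·: CC|Cc
C/II-1 ? I-1×I-2: Cc|cc
C/II-2 un I-1×I-2: Cc
C/II-3 un I-1×I-2: Cc
⇒ C over [I-1,I-2,II-1,II-2,II-3]: 3 consistent
E/I-1 un ·: EE|Ee
E/I-2 un ·: EE|Ee
E/II-1 un I-1×I-2: EE|Ee
E/II-2 un I-1×I-2: EE|Ee
E/II-3 un I-1×I-2: EE|Ee
⇒ E over [I-1,I-2,II-1,II-2,II-3]: 25 consistent

II-3 ∈ {Cc EE, Cc Ee}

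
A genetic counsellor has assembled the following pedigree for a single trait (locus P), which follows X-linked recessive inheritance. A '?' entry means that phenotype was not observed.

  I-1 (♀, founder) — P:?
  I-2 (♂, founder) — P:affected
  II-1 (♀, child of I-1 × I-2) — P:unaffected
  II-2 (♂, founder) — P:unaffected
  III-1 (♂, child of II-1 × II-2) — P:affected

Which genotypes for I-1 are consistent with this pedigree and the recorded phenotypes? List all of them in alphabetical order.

P/I-1 ? ·: X^PX^P|X^PX^p
P/I-2 aff ·: X^pY
P/II-1 un I-1×I-2: X^PX^p
P/II-2 un ·: X^PY
P/III-1 aff II-1×II-2: X^pY
⇒ P over [I-1,I-2,II-1,II-2,III-1]: 2 consistent

I-1 ∈ {X^PX^P, X^PX^p}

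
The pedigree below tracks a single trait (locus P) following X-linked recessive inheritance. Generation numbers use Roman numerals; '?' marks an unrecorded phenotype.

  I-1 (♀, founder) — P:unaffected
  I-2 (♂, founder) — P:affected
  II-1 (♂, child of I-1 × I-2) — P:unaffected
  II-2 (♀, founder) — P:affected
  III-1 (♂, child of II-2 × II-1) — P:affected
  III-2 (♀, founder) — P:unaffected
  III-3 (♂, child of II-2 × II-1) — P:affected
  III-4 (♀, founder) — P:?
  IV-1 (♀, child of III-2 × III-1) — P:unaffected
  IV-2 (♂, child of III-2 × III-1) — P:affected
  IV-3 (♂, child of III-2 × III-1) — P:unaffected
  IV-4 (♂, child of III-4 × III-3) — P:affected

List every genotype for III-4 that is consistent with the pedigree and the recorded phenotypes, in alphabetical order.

III-4 ∈ {X^PX^p, X^pX^p}

P/I-1 un ·: X^PX^P|X^PX^p
P/I-2 aff ·: X^pY
P/II-1 un I-1×I-2: X^PY
P/II-2 aff ·: X^pX^p
P/III-1 aff II-2×II-1: X^pY
P/III-2 un ·: X^PX^p
P/III-3 aff II-2×II-1: X^pY
P/III-4 ? ·: X^PX^p|X^pX^p
P/IV-1 un III-2×III-1: X^PX^p
P/IV-2 aff III-2×III-1: X^pY
P/IV-3 un III-2×III-1: X^PY
P/IV-4 aff III-4×III-3: X^pY
⇒ P over [I-1,I-2,II-1,II-2,III-1,III-2,III-3,III-4,IV-1,IV-2,IV-3,IV-4]: 4 consistent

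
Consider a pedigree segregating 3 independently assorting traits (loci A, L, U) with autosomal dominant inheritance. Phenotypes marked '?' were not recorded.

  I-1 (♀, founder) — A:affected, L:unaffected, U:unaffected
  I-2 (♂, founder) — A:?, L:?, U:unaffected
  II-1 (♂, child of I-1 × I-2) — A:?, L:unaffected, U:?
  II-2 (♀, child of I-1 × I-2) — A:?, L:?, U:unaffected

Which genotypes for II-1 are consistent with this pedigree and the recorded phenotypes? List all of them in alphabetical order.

A/I-1 aff ·: Aa|AA
A/I-2 ? ·: aa|Aa|AA
A/II-1 ? I-1×I-2: aa|Aa|AA
A/II-2 ? I-1×I-2: aa|Aa|AA
⇒ A over [I-1,I-2,II-1,II-2]: 23 consistent
L/I-1 un ·: ll
L/I-2 ? ·: ll|Ll
L/II-1 un I-1×I-2: ll
L/II-2 ? I-1×I-2: ll|Ll
⇒ L over [I-1,I-2,II-1,II-2]: 3 consistent
U/I-1 un ·: uu
U/I-2 un ·: uu
U/II-1 ? I-1×I-2: uu
U/II-2 un I-1×I-2: uu
⇒ U over [I-1,I-2,II-1,II-2]: 1 consistent

II-1 ∈ {AA ll uu, Aa ll uu, aa ll uu}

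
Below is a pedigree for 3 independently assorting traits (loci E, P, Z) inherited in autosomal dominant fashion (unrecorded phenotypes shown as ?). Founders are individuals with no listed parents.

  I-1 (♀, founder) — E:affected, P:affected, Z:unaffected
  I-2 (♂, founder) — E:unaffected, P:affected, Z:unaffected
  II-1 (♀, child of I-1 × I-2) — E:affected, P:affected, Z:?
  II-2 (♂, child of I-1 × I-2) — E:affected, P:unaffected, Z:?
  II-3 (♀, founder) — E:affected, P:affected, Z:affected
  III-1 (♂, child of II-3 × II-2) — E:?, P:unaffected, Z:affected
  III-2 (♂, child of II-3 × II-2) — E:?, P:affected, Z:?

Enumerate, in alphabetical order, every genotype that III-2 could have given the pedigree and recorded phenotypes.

E/I-1 aff ·: Ee|EE
E/I-2 un ·: ee
E/II-1 aff I-1×I-2: Ee
E/II-2 aff I-1×I-2: Ee
E/II-3 aff ·: Ee|EE
E/III-1 ? II-3×II-2: ee|Ee|EE
E/III-2 ? II-3×II-2: ee|Ee|EE
⇒ E over [I-1,I-2,II-1,II-2,II-3,III-1,III-2]: 26 consistent
P/I-1 aff ·: Pp
P/I-2 aff ·: Pp
P/II-1 aff I-1×I-2: Pp|PP
P/II-2 un I-1×I-2: pp
P/II-3 aff ·: Pp
P/III-1 un II-3×II-2: pp
P/III-2 aff II-3×II-2: Pp
⇒ P over [I-1,I-2,II-1,II-2,II-3,III-1,III-2]: 2 consistent
Z/I-1 un ·: zz
Z/I-2 un ·: zz
Z/II-1 ? I-1×I-2: zz
Z/II-2 ? I-1×I-2: zz
Z/II-3 aff ·: Zz|ZZ
Z/III-1 aff II-3×II-2: Zz
Z/III-2 ? II-3×II-2: zz|Zz
⇒ Z over [I-1,I-2,II-1,II-2,II-3,III-1,III-2]: 3 consistent

III-2 ∈ {EE Pp Zz, EE Pp zz, Ee Pp Zz, Ee Pp zz, ee Pp Zz, ee Pp zz}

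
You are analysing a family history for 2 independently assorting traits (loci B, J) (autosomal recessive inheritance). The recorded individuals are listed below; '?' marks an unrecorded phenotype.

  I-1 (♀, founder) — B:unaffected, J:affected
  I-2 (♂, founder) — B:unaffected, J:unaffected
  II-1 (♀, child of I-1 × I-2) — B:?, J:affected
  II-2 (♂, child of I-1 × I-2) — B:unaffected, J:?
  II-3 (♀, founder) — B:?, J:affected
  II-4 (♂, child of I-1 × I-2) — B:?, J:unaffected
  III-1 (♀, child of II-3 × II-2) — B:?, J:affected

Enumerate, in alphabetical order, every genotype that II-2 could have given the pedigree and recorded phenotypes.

II-2 ∈ {BB Jj, BB jj, Bb Jj, Bb jj}

B/I-1 un ·: BB|Bb
B/I-2 un ·: BB|Bb
B/II-1 ? I-1×I-2: BB|Bb|bb
B/II-2 un I-1×I-2: BB|Bb
B/II-3 ? ·: BB|Bb|bb
B/II-4 ? I-1×I-2: BB|Bb|bb
B/III-1 ? II-3×II-2: BB|Bb|bb
⇒ B over [I-1,I-2,II-1,II-2,II-3,II-4,III-1]: 191 consistent
J/I-1 aff ·: jj
J/I-2 un ·: Jj
J/II-1 aff I-1×I-2: jj
J/II-2 ? I-1×I-2: Jj|jj
J/II-3 aff ·: jj
J/II-4 un I-1×I-2: Jj
J/III-1 aff II-3×II-2: jj
⇒ J over [I-1,I-2,II-1,II-2,II-3,II-4,III-1]: 2 consistent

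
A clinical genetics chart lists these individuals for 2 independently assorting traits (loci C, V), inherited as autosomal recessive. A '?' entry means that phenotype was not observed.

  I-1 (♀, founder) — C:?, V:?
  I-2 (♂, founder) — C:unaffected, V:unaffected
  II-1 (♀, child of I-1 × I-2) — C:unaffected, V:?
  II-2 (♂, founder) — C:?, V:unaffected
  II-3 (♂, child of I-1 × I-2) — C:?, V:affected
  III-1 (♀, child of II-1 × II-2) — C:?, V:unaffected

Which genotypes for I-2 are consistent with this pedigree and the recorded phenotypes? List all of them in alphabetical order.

C/I-1 ? ·: CC|Cc|cc
C/I-2 un ·: CC|Cc
C/II-1 un I-1×I-2: CC|Cc
C/II-2 ? ·: CC|Cc|cc
C/II-3 ? I-1×I-2: CC|Cc|cc
C/III-1 ? II-1×II-2: CC|Cc|cc
⇒ C over [I-1,I-2,II-1,II-2,II-3,III-1]: 102 consistent
V/I-1 ? ·: Vv|vv
V/I-2 un ·: Vv
V/II-1 ? I-1×I-2: VV|Vv|vv
V/II-2 un ·: VV|Vv
V/II-3 aff I-1×I-2: vv
V/III-1 un II-1×II-2: VV|Vv
⇒ V over [I-1,I-2,II-1,II-2,II-3,III-1]: 15 consistent

I-2 ∈ {CC Vv, Cc Vv}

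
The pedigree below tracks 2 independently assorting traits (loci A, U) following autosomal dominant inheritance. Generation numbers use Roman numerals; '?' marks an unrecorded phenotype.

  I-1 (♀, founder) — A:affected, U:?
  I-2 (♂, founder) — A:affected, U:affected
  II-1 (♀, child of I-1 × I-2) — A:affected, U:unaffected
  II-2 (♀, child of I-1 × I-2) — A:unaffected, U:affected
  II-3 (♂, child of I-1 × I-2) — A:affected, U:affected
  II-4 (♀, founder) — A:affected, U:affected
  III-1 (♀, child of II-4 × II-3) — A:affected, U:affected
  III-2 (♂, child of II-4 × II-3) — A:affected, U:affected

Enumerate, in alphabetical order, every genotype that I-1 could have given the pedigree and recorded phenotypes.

I-1 ∈ {Aa Uu, Aa uu}

A/I-1 aff ·: Aa
A/I-2 aff ·: Aa
A/II-1 aff I-1×I-2: Aa|AA
A/II-2 un I-1×I-2: aa
A/II-3 aff I-1×I-2: Aa|AA
A/II-4 aff ·: Aa|AA
A/III-1 aff II-4×II-3: Aa|AA
A/III-2 aff II-4×II-3: Aa|AA
⇒ A over [I-1,I-2,II-1,II-2,II-3,II-4,III-1,III-2]: 26 consistent
U/I-1 ? ·: uu|Uu
U/I-2 aff ·: Uu
U/II-1 un I-1×I-2: uu
U/II-2 aff I-1×I-2: Uu|UU
U/II-3 aff I-1×I-2: Uu|UU
U/II-4 aff ·: Uu|UU
U/III-1 aff II-4×II-3: Uu|UU
U/III-2 aff II-4×II-3: Uu|UU
⇒ U over [I-1,I-2,II-1,II-2,II-3,II-4,III-1,III-2]: 34 consistent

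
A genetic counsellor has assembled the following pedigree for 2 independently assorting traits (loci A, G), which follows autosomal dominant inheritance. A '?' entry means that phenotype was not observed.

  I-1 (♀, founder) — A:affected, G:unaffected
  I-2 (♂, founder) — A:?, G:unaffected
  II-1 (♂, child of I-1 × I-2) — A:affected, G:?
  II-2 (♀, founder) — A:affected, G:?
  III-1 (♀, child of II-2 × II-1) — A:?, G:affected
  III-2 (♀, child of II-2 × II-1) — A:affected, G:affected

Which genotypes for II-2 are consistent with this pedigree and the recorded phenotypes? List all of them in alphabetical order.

II-2 ∈ {AA GG, AA Gg, Aa GG, Aa Gg}

A/I-1 aff ·: Aa|AA
A/I-2 ? ·: aa|Aa|AA
A/II-1 aff I-1×I-2: Aa|AA
A/II-2 aff ·: Aa|AA
A/III-1 ? II-2×II-1: aa|Aa|AA
A/III-2 aff II-2×II-1: Aa|AA
⇒ A over [I-1,I-2,II-1,II-2,III-1,III-2]: 70 consistent
G/I-1 un ·: gg
G/I-2 un ·: gg
G/II-1 ? I-1×I-2: gg
G/II-2 ? ·: Gg|GG
G/III-1 aff II-2×II-1: Gg
G/III-2 aff II-2×II-1: Gg
⇒ G over [I-1,I-2,II-1,II-2,III-1,III-2]: 2 consistent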